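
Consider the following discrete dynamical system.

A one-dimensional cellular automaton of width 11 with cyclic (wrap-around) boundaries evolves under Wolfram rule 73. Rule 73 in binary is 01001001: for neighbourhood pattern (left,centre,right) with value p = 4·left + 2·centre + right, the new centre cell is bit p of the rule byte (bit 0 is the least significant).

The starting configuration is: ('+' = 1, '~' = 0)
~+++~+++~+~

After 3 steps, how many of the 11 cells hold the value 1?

9

t=0: ~+++~+++~+~
t=1: ~+~+~+~+~~~
t=2: ~~~~~~~~~++
t=3: ~+++++++~++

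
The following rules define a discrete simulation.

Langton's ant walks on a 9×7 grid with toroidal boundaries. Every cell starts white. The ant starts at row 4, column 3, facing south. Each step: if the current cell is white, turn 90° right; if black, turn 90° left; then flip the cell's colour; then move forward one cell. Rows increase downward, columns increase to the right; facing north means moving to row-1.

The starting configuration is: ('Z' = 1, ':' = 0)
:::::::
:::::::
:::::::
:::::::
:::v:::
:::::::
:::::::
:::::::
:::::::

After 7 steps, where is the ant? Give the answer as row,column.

[0] :::::::
:::::::
:::::::
:::::::
:::v:::
:::::::
:::::::
:::::::
:::::::
[1] :::::::
:::::::
:::::::
:::::::
::<Z:::
:::::::
:::::::
:::::::
:::::::
[2] :::::::
:::::::
:::::::
::^::::
::ZZ:::
:::::::
:::::::
:::::::
:::::::
[3] :::::::
:::::::
:::::::
::Z>:::
::ZZ:::
:::::::
:::::::
:::::::
:::::::
[4] :::::::
:::::::
:::::::
::ZZ:::
::Zv:::
:::::::
:::::::
:::::::
:::::::
[5] :::::::
:::::::
:::::::
::ZZ:::
::Z:>::
:::::::
:::::::
:::::::
:::::::
[6] :::::::
:::::::
:::::::
::ZZ:::
::Z:Z::
::::v::
:::::::
:::::::
:::::::
[7] :::::::
:::::::
:::::::
::ZZ:::
::Z:Z::
:::<Z::
:::::::
:::::::
:::::::

5,3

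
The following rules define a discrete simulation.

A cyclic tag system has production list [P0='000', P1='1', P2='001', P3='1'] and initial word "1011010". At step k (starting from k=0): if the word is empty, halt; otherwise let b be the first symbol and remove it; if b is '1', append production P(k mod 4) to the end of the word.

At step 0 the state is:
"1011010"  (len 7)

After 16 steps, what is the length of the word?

6

0) "1011010"  (len 7)
1) "011010000"  (len 9)
2) "11010000"  (len 8)
3) "1010000001"  (len 10)
4) "0100000011"  (len 10)
5) "100000011"  (len 9)
6) "000000111"  (len 9)
7) "00000111"  (len 8)
8) "0000111"  (len 7)
9) "000111"  (len 6)
10) "00111"  (len 5)
11) "0111"  (len 4)
12) "111"  (len 3)
13) "11000"  (len 5)
14) "10001"  (len 5)
15) "0001001"  (len 7)
16) "001001"  (len 6)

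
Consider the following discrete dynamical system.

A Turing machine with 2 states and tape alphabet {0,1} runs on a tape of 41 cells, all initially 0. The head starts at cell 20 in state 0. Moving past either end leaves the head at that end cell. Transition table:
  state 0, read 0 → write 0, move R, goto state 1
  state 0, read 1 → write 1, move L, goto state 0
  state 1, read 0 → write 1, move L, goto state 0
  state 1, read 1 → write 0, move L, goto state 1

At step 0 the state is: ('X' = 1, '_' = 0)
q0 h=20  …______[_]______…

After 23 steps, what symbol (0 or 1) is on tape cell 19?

[0] q0 h=20  …______[_]______…
[1] q1 h=21  …______[_]______…
[2] q0 h=20  …______[_]X_____…
[3] q1 h=21  …______[X]______…
[4] q1 h=20  …______[_]______…
[5] q0 h=19  …______[_]X_____…
[6] q1 h=20  …______[X]______…
[7] q1 h=19  …______[_]______…
[8] q0 h=18  …______[_]X_____…
[9] q1 h=19  …______[X]______…
[10] q1 h=18  …______[_]______…
[11] q0 h=17  …______[_]X_____…
[12] q1 h=18  …______[X]______…
[13] q1 h=17  …______[_]______…
[14] q0 h=16  …______[_]X_____…
[15] q1 h=17  …______[X]______…
[16] q1 h=16  …______[_]______…
[17] q0 h=15  …______[_]X_____…
[18] q1 h=16  …______[X]______…
[19] q1 h=15  …______[_]______…
[20] q0 h=14  …______[_]X_____…
[21] q1 h=15  …______[X]______…
[22] q1 h=14  …______[_]______…
[23] q0 h=13  …______[_]X_____…

0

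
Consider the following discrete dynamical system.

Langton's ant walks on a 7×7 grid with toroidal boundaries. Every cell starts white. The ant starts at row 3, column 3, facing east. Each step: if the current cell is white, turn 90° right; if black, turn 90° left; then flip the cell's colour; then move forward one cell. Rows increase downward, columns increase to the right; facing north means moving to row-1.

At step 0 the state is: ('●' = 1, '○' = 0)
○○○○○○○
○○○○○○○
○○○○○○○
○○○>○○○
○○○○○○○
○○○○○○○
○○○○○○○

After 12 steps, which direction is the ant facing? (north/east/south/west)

k=0  ○○○○○○○
○○○○○○○
○○○○○○○
○○○>○○○
○○○○○○○
○○○○○○○
○○○○○○○
k=1  ○○○○○○○
○○○○○○○
○○○○○○○
○○○●○○○
○○○v○○○
○○○○○○○
○○○○○○○
k=2  ○○○○○○○
○○○○○○○
○○○○○○○
○○○●○○○
○○<●○○○
○○○○○○○
○○○○○○○
k=3  ○○○○○○○
○○○○○○○
○○○○○○○
○○^●○○○
○○●●○○○
○○○○○○○
○○○○○○○
k=4  ○○○○○○○
○○○○○○○
○○○○○○○
○○●>○○○
○○●●○○○
○○○○○○○
○○○○○○○
k=5  ○○○○○○○
○○○○○○○
○○○^○○○
○○●○○○○
○○●●○○○
○○○○○○○
○○○○○○○
k=6  ○○○○○○○
○○○○○○○
○○○●>○○
○○●○○○○
○○●●○○○
○○○○○○○
○○○○○○○
k=7  ○○○○○○○
○○○○○○○
○○○●●○○
○○●○v○○
○○●●○○○
○○○○○○○
○○○○○○○
k=8  ○○○○○○○
○○○○○○○
○○○●●○○
○○●<●○○
○○●●○○○
○○○○○○○
○○○○○○○
k=9  ○○○○○○○
○○○○○○○
○○○^●○○
○○●●●○○
○○●●○○○
○○○○○○○
○○○○○○○
k=10  ○○○○○○○
○○○○○○○
○○<○●○○
○○●●●○○
○○●●○○○
○○○○○○○
○○○○○○○
k=11  ○○○○○○○
○○^○○○○
○○●○●○○
○○●●●○○
○○●●○○○
○○○○○○○
○○○○○○○
k=12  ○○○○○○○
○○●>○○○
○○●○●○○
○○●●●○○
○○●●○○○
○○○○○○○
○○○○○○○

east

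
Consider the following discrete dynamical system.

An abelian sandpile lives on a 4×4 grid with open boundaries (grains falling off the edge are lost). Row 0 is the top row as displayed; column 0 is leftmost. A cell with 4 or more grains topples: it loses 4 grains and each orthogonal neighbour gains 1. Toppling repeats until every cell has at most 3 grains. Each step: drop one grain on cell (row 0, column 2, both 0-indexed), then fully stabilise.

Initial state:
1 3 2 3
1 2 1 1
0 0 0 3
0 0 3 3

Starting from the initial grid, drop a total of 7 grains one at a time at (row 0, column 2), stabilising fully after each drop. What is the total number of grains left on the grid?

[0] 1 3 2 3
1 2 1 1
0 0 0 3
0 0 3 3
[1] 1 3 3 3
1 2 1 1
0 0 0 3
0 0 3 3
[2] 2 0 2 0
1 3 2 2
0 0 0 3
0 0 3 3
[3] 2 0 3 0
1 3 2 2
0 0 0 3
0 0 3 3
[4] 2 1 0 1
1 3 3 2
0 0 0 3
0 0 3 3
[5] 2 1 1 1
1 3 3 2
0 0 0 3
0 0 3 3
[6] 2 1 2 1
1 3 3 2
0 0 0 3
0 0 3 3
[7] 2 1 3 1
1 3 3 2
0 0 0 3
0 0 3 3

25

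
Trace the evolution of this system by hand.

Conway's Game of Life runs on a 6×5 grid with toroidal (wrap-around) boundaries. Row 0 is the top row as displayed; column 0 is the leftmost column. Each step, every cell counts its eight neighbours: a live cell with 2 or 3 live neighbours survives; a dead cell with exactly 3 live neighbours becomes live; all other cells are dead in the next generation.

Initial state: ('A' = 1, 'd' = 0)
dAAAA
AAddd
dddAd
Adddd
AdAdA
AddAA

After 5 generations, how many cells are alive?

3

0) dAAAA
AAddd
dddAd
Adddd
AdAdA
AddAA
1) ddddd
AAddd
AAddA
AAdAd
ddddd
ddddd
2) ddddd
dAddA
ddddd
dAAdd
ddddd
ddddd
3) ddddd
ddddd
AAAdd
ddddd
ddddd
ddddd
4) ddddd
dAddd
dAddd
dAddd
ddddd
ddddd
5) ddddd
ddddd
AAAdd
ddddd
ddddd
ddddd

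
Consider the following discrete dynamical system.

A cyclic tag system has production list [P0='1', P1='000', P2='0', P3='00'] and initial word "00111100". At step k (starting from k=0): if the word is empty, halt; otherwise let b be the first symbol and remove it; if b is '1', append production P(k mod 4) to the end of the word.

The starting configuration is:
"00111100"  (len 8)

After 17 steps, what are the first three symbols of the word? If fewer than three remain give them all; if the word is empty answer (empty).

t=0: "00111100"  (len 8)
t=1: "0111100"  (len 7)
t=2: "111100"  (len 6)
t=3: "111000"  (len 6)
t=4: "1100000"  (len 7)
t=5: "1000001"  (len 7)
t=6: "000001000"  (len 9)
t=7: "00001000"  (len 8)
t=8: "0001000"  (len 7)
t=9: "001000"  (len 6)
t=10: "01000"  (len 5)
t=11: "1000"  (len 4)
t=12: "00000"  (len 5)
t=13: "0000"  (len 4)
t=14: "000"  (len 3)
t=15: "00"  (len 2)
t=16: "0"  (len 1)
t=17: (halted — word empty)

(empty)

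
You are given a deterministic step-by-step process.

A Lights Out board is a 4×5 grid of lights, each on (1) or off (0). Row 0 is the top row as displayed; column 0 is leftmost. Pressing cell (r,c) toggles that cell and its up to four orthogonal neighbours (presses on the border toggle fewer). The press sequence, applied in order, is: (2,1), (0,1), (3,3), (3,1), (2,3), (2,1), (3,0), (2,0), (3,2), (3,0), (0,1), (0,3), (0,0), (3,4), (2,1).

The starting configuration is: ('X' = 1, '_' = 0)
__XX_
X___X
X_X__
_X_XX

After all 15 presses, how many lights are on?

11

0) __XX_
X___X
X_X__
_X_XX
1) __XX_
XX__X
_X___
___XX
2) XX_X_
X___X
_X___
___XX
3) XX_X_
X___X
_X_X_
__X__
4) XX_X_
X___X
___X_
XX___
5) XX_X_
X__XX
__X_X
XX_X_
6) XX_X_
XX_XX
XX__X
X__X_
7) XX_X_
XX_XX
_X__X
_X_X_
8) XX_X_
_X_XX
X___X
XX_X_
9) XX_X_
_X_XX
X_X_X
X_X__
10) XX_X_
_X_XX
__X_X
_XX__
11) __XX_
___XX
__X_X
_XX__
12) ____X
____X
__X_X
_XX__
13) XX__X
X___X
__X_X
_XX__
14) XX__X
X___X
__X__
_XXXX
15) XX__X
XX__X
XX___
__XXX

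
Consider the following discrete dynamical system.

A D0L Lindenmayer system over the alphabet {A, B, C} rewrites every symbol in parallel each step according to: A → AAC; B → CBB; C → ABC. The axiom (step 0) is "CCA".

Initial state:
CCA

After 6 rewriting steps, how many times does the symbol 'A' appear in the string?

k=0  CCA
k=1  ABCABCAAC
k=2  AACCBBABCAACCBBABCAACAACABC
k=3  AACAACABCABCCBBCBBAACCBBABCAACAACABCABCCBBCBBAACCBBABCAACAACABCAACAACABCAACCBBABC
k=4  AACAACABCAACAACABCAACCBBABCAACCBBABCABCCBBCBBABCCBBCBBAACA…BABCAACAACABCAACAACABCAACCBBABCAACAACABCABCCBBCBBAACCBBABC  (len 243)
k=5  AACAACABCAACAACABCAACCBBABCAACAACABCAACAACABCAACCBBABCAACA…BABCAACCBBABCABCCBBCBBABCCBBCBBAACAACABCABCCBBCBBAACCBBABC  (len 729)
k=6  AACAACABCAACAACABCAACCBBABCAACAACABCAACAACABCAACCBBABCAACA…BABCAACCBBABCABCCBBCBBABCCBBCBBAACAACABCABCCBBCBBAACCBBABC  (len 2187)

761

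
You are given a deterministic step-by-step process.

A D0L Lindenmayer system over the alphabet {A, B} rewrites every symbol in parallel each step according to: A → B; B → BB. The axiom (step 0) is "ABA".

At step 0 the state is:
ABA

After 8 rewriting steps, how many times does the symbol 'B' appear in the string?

512

step 0: ABA
step 1: BBBB
step 2: BBBBBBBB
step 3: BBBBBBBBBBBBBBBB
step 4: BBBBBBBBBBBBBBBBBBBBBBBBBBBBBBBB
step 5: BBBBBBBBBBBBBBBBBBBBBBBBBBBBBBBBBBBBBBBBBBBBBBBBBBBBBBBBBBBBBBBB
step 6: BBBBBBBBBBBBBBBBBBBBBBBBBBBBBBBBBBBBBBBBBBBBBBBBBBBBBBBBBB…BBBBBBBBBBBBBBBBBBBBBBBBBBBBBBBBBBBBBBBBBBBBBBBBBBBBBBBBBB  (len 128)
step 7: BBBBBBBBBBBBBBBBBBBBBBBBBBBBBBBBBBBBBBBBBBBBBBBBBBBBBBBBBB…BBBBBBBBBBBBBBBBBBBBBBBBBBBBBBBBBBBBBBBBBBBBBBBBBBBBBBBBBB  (len 256)
step 8: BBBBBBBBBBBBBBBBBBBBBBBBBBBBBBBBBBBBBBBBBBBBBBBBBBBBBBBBBB…BBBBBBBBBBBBBBBBBBBBBBBBBBBBBBBBBBBBBBBBBBBBBBBBBBBBBBBBBB  (len 512)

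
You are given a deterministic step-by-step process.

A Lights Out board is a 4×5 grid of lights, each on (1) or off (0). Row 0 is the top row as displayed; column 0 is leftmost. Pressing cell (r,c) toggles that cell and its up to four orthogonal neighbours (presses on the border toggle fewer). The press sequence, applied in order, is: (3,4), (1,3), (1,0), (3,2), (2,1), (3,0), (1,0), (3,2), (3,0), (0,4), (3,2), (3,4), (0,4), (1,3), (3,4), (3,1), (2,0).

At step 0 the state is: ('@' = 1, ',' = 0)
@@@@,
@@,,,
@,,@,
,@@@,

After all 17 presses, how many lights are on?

gen 0: @@@@,
@@,,,
@,,@,
,@@@,
gen 1: @@@@,
@@,,,
@,,@@
,@@,@
gen 2: @@@,,
@@@@@
@,,,@
,@@,@
gen 3: ,@@,,
,,@@@
,,,,@
,@@,@
gen 4: ,@@,,
,,@@@
,,@,@
,,,@@
gen 5: ,@@,,
,@@@@
@@,,@
,@,@@
gen 6: ,@@,,
,@@@@
,@,,@
@,,@@
gen 7: @@@,,
@,@@@
@@,,@
@,,@@
gen 8: @@@,,
@,@@@
@@@,@
@@@,@
gen 9: @@@,,
@,@@@
,@@,@
,,@,@
gen 10: @@@@@
@,@@,
,@@,@
,,@,@
gen 11: @@@@@
@,@@,
,@,,@
,@,@@
gen 12: @@@@@
@,@@,
,@,,,
,@,,,
gen 13: @@@,,
@,@@@
,@,,,
,@,,,
gen 14: @@@@,
@,,,,
,@,@,
,@,,,
gen 15: @@@@,
@,,,,
,@,@@
,@,@@
gen 16: @@@@,
@,,,,
,,,@@
@,@@@
gen 17: @@@@,
,,,,,
@@,@@
,,@@@

11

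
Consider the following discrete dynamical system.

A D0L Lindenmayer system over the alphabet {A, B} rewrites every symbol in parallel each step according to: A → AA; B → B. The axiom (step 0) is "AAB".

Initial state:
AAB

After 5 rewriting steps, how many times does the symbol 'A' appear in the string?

step 0: AAB
step 1: AAAAB
step 2: AAAAAAAAB
step 3: AAAAAAAAAAAAAAAAB
step 4: AAAAAAAAAAAAAAAAAAAAAAAAAAAAAAAAB
step 5: AAAAAAAAAAAAAAAAAAAAAAAAAAAAAAAAAAAAAAAAAAAAAAAAAAAAAAAAAAAAAAAAB

64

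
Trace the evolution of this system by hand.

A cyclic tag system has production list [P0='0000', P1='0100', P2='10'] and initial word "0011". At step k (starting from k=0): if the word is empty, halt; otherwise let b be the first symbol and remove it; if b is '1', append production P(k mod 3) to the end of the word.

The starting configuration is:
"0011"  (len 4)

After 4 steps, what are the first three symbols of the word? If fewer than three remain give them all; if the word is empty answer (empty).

100

step 0: "0011"  (len 4)
step 1: "011"  (len 3)
step 2: "11"  (len 2)
step 3: "110"  (len 3)
step 4: "100000"  (len 6)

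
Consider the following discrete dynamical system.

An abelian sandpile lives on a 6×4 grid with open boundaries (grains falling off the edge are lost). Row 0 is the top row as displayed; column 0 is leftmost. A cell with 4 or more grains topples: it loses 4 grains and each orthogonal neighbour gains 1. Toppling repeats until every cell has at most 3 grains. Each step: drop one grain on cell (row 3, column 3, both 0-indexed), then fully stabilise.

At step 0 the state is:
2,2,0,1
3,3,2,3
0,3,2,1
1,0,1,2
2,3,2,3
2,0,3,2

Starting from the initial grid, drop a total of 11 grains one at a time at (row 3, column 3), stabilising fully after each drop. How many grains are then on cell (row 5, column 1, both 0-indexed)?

2

k=0  2,2,0,1
3,3,2,3
0,3,2,1
1,0,1,2
2,3,2,3
2,0,3,2
k=1  2,2,0,1
3,3,2,3
0,3,2,1
1,0,1,3
2,3,2,3
2,0,3,2
k=2  2,2,0,1
3,3,2,3
0,3,2,2
1,0,2,1
2,3,3,0
2,0,3,3
k=3  2,2,0,1
3,3,2,3
0,3,2,2
1,0,2,2
2,3,3,0
2,0,3,3
k=4  2,2,0,1
3,3,2,3
0,3,2,2
1,0,2,3
2,3,3,0
2,0,3,3
k=5  2,2,0,1
3,3,2,3
0,3,2,3
1,0,3,0
2,3,3,1
2,0,3,3
k=6  2,2,0,1
3,3,2,3
0,3,2,3
1,0,3,1
2,3,3,1
2,0,3,3
k=7  2,2,0,1
3,3,2,3
0,3,2,3
1,0,3,2
2,3,3,1
2,0,3,3
k=8  2,2,0,1
3,3,2,3
0,3,2,3
1,0,3,3
2,3,3,1
2,0,3,3
k=9  3,3,1,2
0,2,1,1
2,1,2,2
1,3,2,3
3,0,3,0
2,2,1,1
k=10  3,3,1,2
0,2,1,1
2,1,2,3
1,3,3,0
3,0,3,1
2,2,1,1
k=11  3,3,1,2
0,2,1,1
2,1,2,3
1,3,3,1
3,0,3,1
2,2,1,1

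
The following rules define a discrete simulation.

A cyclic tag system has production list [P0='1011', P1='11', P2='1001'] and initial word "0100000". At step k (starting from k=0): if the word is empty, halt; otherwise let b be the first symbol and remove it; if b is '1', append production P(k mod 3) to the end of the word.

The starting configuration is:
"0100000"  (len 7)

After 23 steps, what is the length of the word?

t=0: "0100000"  (len 7)
t=1: "100000"  (len 6)
t=2: "0000011"  (len 7)
t=3: "000011"  (len 6)
t=4: "00011"  (len 5)
t=5: "0011"  (len 4)
t=6: "011"  (len 3)
t=7: "11"  (len 2)
t=8: "111"  (len 3)
t=9: "111001"  (len 6)
t=10: "110011011"  (len 9)
t=11: "1001101111"  (len 10)
t=12: "0011011111001"  (len 13)
t=13: "011011111001"  (len 12)
t=14: "11011111001"  (len 11)
t=15: "10111110011001"  (len 14)
t=16: "01111100110011011"  (len 17)
t=17: "1111100110011011"  (len 16)
t=18: "1111001100110111001"  (len 19)
t=19: "1110011001101110011011"  (len 22)
t=20: "11001100110111001101111"  (len 23)
t=21: "10011001101110011011111001"  (len 26)
t=22: "00110011011100110111110011011"  (len 29)
t=23: "0110011011100110111110011011"  (len 28)

28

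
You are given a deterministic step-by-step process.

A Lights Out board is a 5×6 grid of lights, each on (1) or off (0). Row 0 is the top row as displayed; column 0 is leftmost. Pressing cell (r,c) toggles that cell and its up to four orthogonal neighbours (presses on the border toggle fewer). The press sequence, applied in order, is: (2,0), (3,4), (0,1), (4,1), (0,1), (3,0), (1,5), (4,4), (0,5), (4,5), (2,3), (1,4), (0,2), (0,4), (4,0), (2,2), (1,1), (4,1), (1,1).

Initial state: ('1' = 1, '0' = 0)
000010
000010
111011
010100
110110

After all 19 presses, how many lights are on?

12

k=0  000010
000010
111011
010100
110110
k=1  000010
100010
001011
110100
110110
k=2  000010
100010
001001
110011
110100
k=3  111010
110010
001001
110011
110100
k=4  111010
110010
001001
100011
001100
k=5  000010
100010
001001
100011
001100
k=6  000010
100010
101001
010011
101100
k=7  000011
100001
101000
010011
101100
k=8  000011
100001
101000
010001
101011
k=9  000000
100000
101000
010001
101011
k=10  000000
100000
101000
010000
101000
k=11  000000
100100
100110
010100
101000
k=12  000010
100011
100100
010100
101000
k=13  011110
101011
100100
010100
101000
k=14  011001
101001
100100
010100
101000
k=15  011001
101001
100100
110100
011000
k=16  011001
100001
111000
111100
011000
k=17  001001
011001
101000
111100
011000
k=18  001001
011001
101000
101100
100000
k=19  011001
100001
111000
101100
100000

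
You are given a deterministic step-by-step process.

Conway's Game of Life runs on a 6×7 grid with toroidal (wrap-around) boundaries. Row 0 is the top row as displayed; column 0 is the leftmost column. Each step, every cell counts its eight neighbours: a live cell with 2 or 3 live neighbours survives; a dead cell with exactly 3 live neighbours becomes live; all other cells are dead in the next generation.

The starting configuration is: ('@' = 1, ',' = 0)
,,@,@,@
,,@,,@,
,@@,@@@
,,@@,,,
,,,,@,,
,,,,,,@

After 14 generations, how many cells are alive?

step 0: ,,@,@,@
,,@,,@,
,@@,@@@
,,@@,,,
,,,,@,,
,,,,,,@
step 1: ,,,@,,@
@,@,,,,
,@,,@@@
,@@,,,,
,,,@,,,
,,,@,,,
step 2: ,,@@,,,
@@@@@,,
,,,@,@@
@@@@@@,
,,,@,,,
,,@@@,,
step 3: ,,,,,,,
@@,,,@@
,,,,,,,
@@,,,@,
,,,,,@,
,,,,@,,
step 4: @,,,,@@
@,,,,,@
,,,,,@,
,,,,,,@
,,,,@@@
,,,,,,,
step 5: @,,,,@,
@,,,,,,
@,,,,@,
,,,,@,@
,,,,,@@
@,,,@,,
step 6: @@,,,,,
@@,,,,,
@,,,,@,
@,,,@,,
@,,,@,@
@,,,@,,
step 7: ,,,,,,@
,,,,,,,
@,,,,,,
@@,,@,,
@@,@@,@
,,,,,@,
step 8: ,,,,,,,
,,,,,,,
@@,,,,,
,,@@@@,
,@@@@,@
,,,,@@,
step 9: ,,,,,,,
,,,,,,,
,@@@@,,
,,,,,@@
,@,,,,@
,,@,@@,
step 10: ,,,,,,,
,,@@,,,
,,@@@@,
,@,@@@@
@,,,@,@
,,,,,@,
step 11: ,,,,,,,
,,@,,,,
,@,,,,@
,@,,,,,
@,,@,,,
,,,,,@@
step 12: ,,,,,,,
,,,,,,,
@@@,,,,
,@@,,,,
@,,,,,@
,,,,,,@
step 13: ,,,,,,,
,@,,,,,
@,@,,,,
,,@,,,@
@@,,,,@
@,,,,,@
step 14: @,,,,,,
,@,,,,,
@,@,,,,
,,@,,,@
,@,,,@,
,@,,,,@

10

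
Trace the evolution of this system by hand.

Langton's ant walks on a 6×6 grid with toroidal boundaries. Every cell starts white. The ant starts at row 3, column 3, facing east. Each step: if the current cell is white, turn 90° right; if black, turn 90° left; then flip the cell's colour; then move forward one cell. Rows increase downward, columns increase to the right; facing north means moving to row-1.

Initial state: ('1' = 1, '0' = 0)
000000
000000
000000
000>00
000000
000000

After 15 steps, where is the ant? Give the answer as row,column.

3,2

gen 0: 000000
000000
000000
000>00
000000
000000
gen 1: 000000
000000
000000
000100
000v00
000000
gen 2: 000000
000000
000000
000100
00<100
000000
gen 3: 000000
000000
000000
00^100
001100
000000
gen 4: 000000
000000
000000
001>00
001100
000000
gen 5: 000000
000000
000^00
001000
001100
000000
gen 6: 000000
000000
0001>0
001000
001100
000000
gen 7: 000000
000000
000110
0010v0
001100
000000
gen 8: 000000
000000
000110
001<10
001100
000000
gen 9: 000000
000000
000^10
001110
001100
000000
gen 10: 000000
000000
00<010
001110
001100
000000
gen 11: 000000
00^000
001010
001110
001100
000000
gen 12: 000000
001>00
001010
001110
001100
000000
gen 13: 000000
001100
001v10
001110
001100
000000
gen 14: 000000
001100
00<110
001110
001100
000000
gen 15: 000000
001100
000110
00v110
001100
000000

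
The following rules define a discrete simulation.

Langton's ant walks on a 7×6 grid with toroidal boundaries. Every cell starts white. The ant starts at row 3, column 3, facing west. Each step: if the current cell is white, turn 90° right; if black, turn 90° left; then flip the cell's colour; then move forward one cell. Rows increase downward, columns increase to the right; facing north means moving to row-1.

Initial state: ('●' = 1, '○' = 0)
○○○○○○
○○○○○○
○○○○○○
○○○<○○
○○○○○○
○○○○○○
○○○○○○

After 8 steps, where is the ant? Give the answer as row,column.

0) ○○○○○○
○○○○○○
○○○○○○
○○○<○○
○○○○○○
○○○○○○
○○○○○○
1) ○○○○○○
○○○○○○
○○○^○○
○○○●○○
○○○○○○
○○○○○○
○○○○○○
2) ○○○○○○
○○○○○○
○○○●>○
○○○●○○
○○○○○○
○○○○○○
○○○○○○
3) ○○○○○○
○○○○○○
○○○●●○
○○○●v○
○○○○○○
○○○○○○
○○○○○○
4) ○○○○○○
○○○○○○
○○○●●○
○○○<●○
○○○○○○
○○○○○○
○○○○○○
5) ○○○○○○
○○○○○○
○○○●●○
○○○○●○
○○○v○○
○○○○○○
○○○○○○
6) ○○○○○○
○○○○○○
○○○●●○
○○○○●○
○○<●○○
○○○○○○
○○○○○○
7) ○○○○○○
○○○○○○
○○○●●○
○○^○●○
○○●●○○
○○○○○○
○○○○○○
8) ○○○○○○
○○○○○○
○○○●●○
○○●>●○
○○●●○○
○○○○○○
○○○○○○

3,3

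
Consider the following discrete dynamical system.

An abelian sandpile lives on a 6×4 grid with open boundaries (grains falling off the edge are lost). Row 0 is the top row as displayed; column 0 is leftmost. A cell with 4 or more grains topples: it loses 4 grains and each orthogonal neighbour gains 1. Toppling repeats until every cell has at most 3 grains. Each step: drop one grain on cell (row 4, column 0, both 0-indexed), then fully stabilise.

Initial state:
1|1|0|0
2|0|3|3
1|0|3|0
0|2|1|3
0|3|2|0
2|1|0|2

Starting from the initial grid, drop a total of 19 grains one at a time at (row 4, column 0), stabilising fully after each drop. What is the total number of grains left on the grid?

37

step 0: 1|1|0|0
2|0|3|3
1|0|3|0
0|2|1|3
0|3|2|0
2|1|0|2
step 1: 1|1|0|0
2|0|3|3
1|0|3|0
0|2|1|3
1|3|2|0
2|1|0|2
step 2: 1|1|0|0
2|0|3|3
1|0|3|0
0|2|1|3
2|3|2|0
2|1|0|2
step 3: 1|1|0|0
2|0|3|3
1|0|3|0
0|2|1|3
3|3|2|0
2|1|0|2
step 4: 1|1|0|0
2|0|3|3
1|0|3|0
1|3|1|3
1|0|3|0
3|2|0|2
step 5: 1|1|0|0
2|0|3|3
1|0|3|0
1|3|1|3
2|0|3|0
3|2|0|2
step 6: 1|1|0|0
2|0|3|3
1|0|3|0
1|3|1|3
3|0|3|0
3|2|0|2
step 7: 1|1|0|0
2|0|3|3
1|0|3|0
2|3|1|3
1|1|3|0
0|3|0|2
step 8: 1|1|0|0
2|0|3|3
1|0|3|0
2|3|1|3
2|1|3|0
0|3|0|2
step 9: 1|1|0|0
2|0|3|3
1|0|3|0
2|3|1|3
3|1|3|0
0|3|0|2
step 10: 1|1|0|0
2|0|3|3
1|0|3|0
3|3|1|3
0|2|3|0
1|3|0|2
step 11: 1|1|0|0
2|0|3|3
1|0|3|0
3|3|1|3
1|2|3|0
1|3|0|2
step 12: 1|1|0|0
2|0|3|3
1|0|3|0
3|3|1|3
2|2|3|0
1|3|0|2
step 13: 1|1|0|0
2|0|3|3
1|0|3|0
3|3|1|3
3|2|3|0
1|3|0|2
step 14: 1|1|0|0
2|0|3|3
2|1|3|0
1|1|3|3
2|2|0|1
3|0|2|2
step 15: 1|1|0|0
2|0|3|3
2|1|3|0
1|1|3|3
3|2|0|1
3|0|2|2
step 16: 1|1|0|0
2|0|3|3
2|1|3|0
2|1|3|3
1|3|0|1
0|1|2|2
step 17: 1|1|0|0
2|0|3|3
2|1|3|0
2|1|3|3
2|3|0|1
0|1|2|2
step 18: 1|1|0|0
2|0|3|3
2|1|3|0
2|1|3|3
3|3|0|1
0|1|2|2
step 19: 1|1|0|0
2|0|3|3
2|1|3|0
3|2|3|3
1|0|1|1
1|2|2|2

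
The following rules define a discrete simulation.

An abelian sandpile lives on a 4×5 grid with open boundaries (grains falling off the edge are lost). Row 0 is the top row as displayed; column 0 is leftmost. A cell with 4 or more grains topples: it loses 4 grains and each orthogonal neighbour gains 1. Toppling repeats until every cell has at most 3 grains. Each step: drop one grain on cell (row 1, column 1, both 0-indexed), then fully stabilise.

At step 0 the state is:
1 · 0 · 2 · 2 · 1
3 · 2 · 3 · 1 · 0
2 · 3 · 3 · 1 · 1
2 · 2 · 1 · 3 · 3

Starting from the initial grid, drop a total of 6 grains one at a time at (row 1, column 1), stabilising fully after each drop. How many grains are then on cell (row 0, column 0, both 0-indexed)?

k=0  1 · 0 · 2 · 2 · 1
3 · 2 · 3 · 1 · 0
2 · 3 · 3 · 1 · 1
2 · 2 · 1 · 3 · 3
k=1  1 · 0 · 2 · 2 · 1
3 · 3 · 3 · 1 · 0
2 · 3 · 3 · 1 · 1
2 · 2 · 1 · 3 · 3
k=2  2 · 1 · 3 · 2 · 1
1 · 3 · 1 · 2 · 0
0 · 2 · 1 · 2 · 1
3 · 3 · 2 · 3 · 3
k=3  2 · 2 · 3 · 2 · 1
2 · 0 · 2 · 2 · 0
0 · 3 · 1 · 2 · 1
3 · 3 · 2 · 3 · 3
k=4  2 · 2 · 3 · 2 · 1
2 · 1 · 2 · 2 · 0
0 · 3 · 1 · 2 · 1
3 · 3 · 2 · 3 · 3
k=5  2 · 2 · 3 · 2 · 1
2 · 2 · 2 · 2 · 0
0 · 3 · 1 · 2 · 1
3 · 3 · 2 · 3 · 3
k=6  2 · 2 · 3 · 2 · 1
2 · 3 · 2 · 2 · 0
0 · 3 · 1 · 2 · 1
3 · 3 · 2 · 3 · 3

2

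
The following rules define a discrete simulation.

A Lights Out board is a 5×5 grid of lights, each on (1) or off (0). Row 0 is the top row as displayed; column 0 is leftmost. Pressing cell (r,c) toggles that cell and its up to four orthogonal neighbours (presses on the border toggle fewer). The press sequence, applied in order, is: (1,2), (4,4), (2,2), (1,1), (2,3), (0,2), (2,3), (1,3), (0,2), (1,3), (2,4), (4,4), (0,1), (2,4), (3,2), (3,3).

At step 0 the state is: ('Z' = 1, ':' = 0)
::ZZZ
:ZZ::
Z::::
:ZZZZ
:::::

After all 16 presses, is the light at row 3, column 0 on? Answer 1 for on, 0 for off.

step 0: ::ZZZ
:ZZ::
Z::::
:ZZZZ
:::::
step 1: :::ZZ
:::Z:
Z:Z::
:ZZZZ
:::::
step 2: :::ZZ
:::Z:
Z:Z::
:ZZZ:
:::ZZ
step 3: :::ZZ
::ZZ:
ZZ:Z:
:Z:Z:
:::ZZ
step 4: :Z:ZZ
ZZ:Z:
Z::Z:
:Z:Z:
:::ZZ
step 5: :Z:ZZ
ZZ:::
Z:Z:Z
:Z:::
:::ZZ
step 6: ::Z:Z
ZZZ::
Z:Z:Z
:Z:::
:::ZZ
step 7: ::Z:Z
ZZZZ:
Z::Z:
:Z:Z:
:::ZZ
step 8: ::ZZZ
ZZ::Z
Z::::
:Z:Z:
:::ZZ
step 9: :Z::Z
ZZZ:Z
Z::::
:Z:Z:
:::ZZ
step 10: :Z:ZZ
ZZ:Z:
Z::Z:
:Z:Z:
:::ZZ
step 11: :Z:ZZ
ZZ:ZZ
Z:::Z
:Z:ZZ
:::ZZ
step 12: :Z:ZZ
ZZ:ZZ
Z:::Z
:Z:Z:
:::::
step 13: Z:ZZZ
Z::ZZ
Z:::Z
:Z:Z:
:::::
step 14: Z:ZZZ
Z::Z:
Z::Z:
:Z:ZZ
:::::
step 15: Z:ZZZ
Z::Z:
Z:ZZ:
::Z:Z
::Z::
step 16: Z:ZZZ
Z::Z:
Z:Z::
:::Z:
::ZZ:

0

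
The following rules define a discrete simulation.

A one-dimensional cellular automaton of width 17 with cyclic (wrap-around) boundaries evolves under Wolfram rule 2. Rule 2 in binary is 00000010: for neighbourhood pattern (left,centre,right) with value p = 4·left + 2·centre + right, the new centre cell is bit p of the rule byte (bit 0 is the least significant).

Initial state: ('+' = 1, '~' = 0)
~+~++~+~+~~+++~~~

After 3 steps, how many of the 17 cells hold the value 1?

2

t=0: ~+~++~+~+~~+++~~~
t=1: +~~~~~~~~~+~~~~~~
t=2: ~~~~~~~~~+~~~~~~+
t=3: ~~~~~~~~+~~~~~~+~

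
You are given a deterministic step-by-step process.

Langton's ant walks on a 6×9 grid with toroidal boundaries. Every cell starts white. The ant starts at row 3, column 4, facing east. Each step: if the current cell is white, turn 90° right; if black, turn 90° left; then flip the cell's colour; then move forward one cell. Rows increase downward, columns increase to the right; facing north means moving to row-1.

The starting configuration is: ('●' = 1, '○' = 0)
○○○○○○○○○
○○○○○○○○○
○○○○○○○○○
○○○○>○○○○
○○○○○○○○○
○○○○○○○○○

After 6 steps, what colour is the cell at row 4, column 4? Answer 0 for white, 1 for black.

[0] ○○○○○○○○○
○○○○○○○○○
○○○○○○○○○
○○○○>○○○○
○○○○○○○○○
○○○○○○○○○
[1] ○○○○○○○○○
○○○○○○○○○
○○○○○○○○○
○○○○●○○○○
○○○○v○○○○
○○○○○○○○○
[2] ○○○○○○○○○
○○○○○○○○○
○○○○○○○○○
○○○○●○○○○
○○○<●○○○○
○○○○○○○○○
[3] ○○○○○○○○○
○○○○○○○○○
○○○○○○○○○
○○○^●○○○○
○○○●●○○○○
○○○○○○○○○
[4] ○○○○○○○○○
○○○○○○○○○
○○○○○○○○○
○○○●>○○○○
○○○●●○○○○
○○○○○○○○○
[5] ○○○○○○○○○
○○○○○○○○○
○○○○^○○○○
○○○●○○○○○
○○○●●○○○○
○○○○○○○○○
[6] ○○○○○○○○○
○○○○○○○○○
○○○○●>○○○
○○○●○○○○○
○○○●●○○○○
○○○○○○○○○

1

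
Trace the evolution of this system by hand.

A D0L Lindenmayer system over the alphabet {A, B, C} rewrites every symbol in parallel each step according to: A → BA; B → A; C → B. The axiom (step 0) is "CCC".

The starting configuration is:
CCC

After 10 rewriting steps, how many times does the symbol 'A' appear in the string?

step 0: CCC
step 1: BBB
step 2: AAA
step 3: BABABA
step 4: ABAABAABA
step 5: BAABABAABABAABA
step 6: ABABAABAABABAABAABABAABA
step 7: BAABAABABAABABAABAABABAABABAABAABABAABA
step 8: ABABAABABAABAABABAABAABABAABABAABAABABAABAABABAABABAABAABABAABA
step 9: BAABAABABAABAABABAABABAABAABABAABABAABAABABAABAABABAABABAABAABABAABABAABAABABAABAABABAABABAABAABABAABA
step 10: ABABAABABAABAABABAABABAABAABABAABAABABAABABAABAABABAABAABA…ABAABABAABABAABAABABAABABAABAABABAABAABABAABABAABAABABAABA  (len 165)

102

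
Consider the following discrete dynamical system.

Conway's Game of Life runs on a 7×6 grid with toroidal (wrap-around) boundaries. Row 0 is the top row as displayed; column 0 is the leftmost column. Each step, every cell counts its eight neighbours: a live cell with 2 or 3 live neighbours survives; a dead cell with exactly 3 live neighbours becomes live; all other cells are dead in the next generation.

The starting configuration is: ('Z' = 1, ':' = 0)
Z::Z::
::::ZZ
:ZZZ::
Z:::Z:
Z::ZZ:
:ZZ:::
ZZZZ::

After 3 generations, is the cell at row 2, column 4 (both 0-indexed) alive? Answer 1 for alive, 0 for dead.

1

[0] Z::Z::
::::ZZ
:ZZZ::
Z:::Z:
Z::ZZ:
:ZZ:::
ZZZZ::
[1] Z::Z::
ZZ::ZZ
ZZZZ::
Z:::Z:
Z:ZZZ:
::::ZZ
Z::Z::
[2] ::ZZ::
::::Z:
::ZZ::
Z:::Z:
ZZ::::
ZZZ:::
Z::Z::
[3] ::ZZZ:
::::Z:
:::ZZZ
Z:ZZ:Z
::Z:::
::Z::Z
Z::Z::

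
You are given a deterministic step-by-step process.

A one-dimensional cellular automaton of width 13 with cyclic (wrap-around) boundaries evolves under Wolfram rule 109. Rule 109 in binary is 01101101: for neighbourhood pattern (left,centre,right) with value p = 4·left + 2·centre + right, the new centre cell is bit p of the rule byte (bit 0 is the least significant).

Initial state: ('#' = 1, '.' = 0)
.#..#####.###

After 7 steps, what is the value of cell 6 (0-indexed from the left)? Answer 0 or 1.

gen 0: .#..#####.###
gen 1: ##..#...###.#
gen 2: .#..#.#.#.###
gen 3: ##..#######.#
gen 4: .#..#.....###
gen 5: ##..#.###.#.#
gen 6: .#..###.#####
gen 7: ##..#.###...#

1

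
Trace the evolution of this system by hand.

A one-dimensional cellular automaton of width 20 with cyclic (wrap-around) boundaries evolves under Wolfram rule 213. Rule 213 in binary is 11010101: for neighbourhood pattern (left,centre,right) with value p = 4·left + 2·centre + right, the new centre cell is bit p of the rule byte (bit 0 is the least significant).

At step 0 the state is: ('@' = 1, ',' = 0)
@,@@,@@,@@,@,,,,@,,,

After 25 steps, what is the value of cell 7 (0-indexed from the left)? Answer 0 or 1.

1

k=0  @,@@,@@,@@,@,,,,@,,,
k=1  @,,@,,@,,@,@@@@,@@@,
k=2  @@,@@,@@,@,,@@@,,@@,
k=3  ,@,,@,,@,@@,,@@@,,@,
k=4  ,@@,@@,@,,@@,,@@@,@@
k=5  ,,@,,@,@@,,@@,,@@,,@
k=6  @,@@,@,,@@,,@@,,@@,@
k=7  @,,@,@@,,@@,,@@,,@,,
k=8  @@,@,,@@,,@@,,@@,@@,
k=9  ,@,@@,,@@,,@@,,@,,@,
k=10  ,@,,@@,,@@,,@@,@@,@@
k=11  ,@@,,@@,,@@,,@,,@,,@
k=12  ,,@@,,@@,,@@,@@,@@,@
k=13  @,,@@,,@@,,@,,@,,@,@
k=14  @@,,@@,,@@,@@,@@,@,,
k=15  ,@@,,@@,,@,,@,,@,@@,
k=16  ,,@@,,@@,@@,@@,@,,@@
k=17  @,,@@,,@,,@,,@,@@,,@
k=18  @@,,@@,@@,@@,@,,@@,,
k=19  ,@@,,@,,@,,@,@@,,@@,
k=20  ,,@@,@@,@@,@,,@@,,@@
k=21  @,,@,,@,,@,@@,,@@,,@
k=22  @@,@@,@@,@,,@@,,@@,,
k=23  ,@,,@,,@,@@,,@@,,@@,
k=24  ,@@,@@,@,,@@,,@@,,@@
k=25  ,,@,,@,@@,,@@,,@@,,@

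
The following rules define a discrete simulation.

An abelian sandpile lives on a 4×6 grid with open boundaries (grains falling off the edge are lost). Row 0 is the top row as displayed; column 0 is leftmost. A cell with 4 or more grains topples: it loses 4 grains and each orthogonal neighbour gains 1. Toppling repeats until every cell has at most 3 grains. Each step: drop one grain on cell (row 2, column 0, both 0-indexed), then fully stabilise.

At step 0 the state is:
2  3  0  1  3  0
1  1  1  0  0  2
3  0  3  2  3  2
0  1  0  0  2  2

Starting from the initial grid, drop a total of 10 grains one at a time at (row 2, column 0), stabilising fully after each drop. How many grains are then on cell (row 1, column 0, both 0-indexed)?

0

k=0  2  3  0  1  3  0
1  1  1  0  0  2
3  0  3  2  3  2
0  1  0  0  2  2
k=1  2  3  0  1  3  0
2  1  1  0  0  2
0  1  3  2  3  2
1  1  0  0  2  2
k=2  2  3  0  1  3  0
2  1  1  0  0  2
1  1  3  2  3  2
1  1  0  0  2  2
k=3  2  3  0  1  3  0
2  1  1  0  0  2
2  1  3  2  3  2
1  1  0  0  2  2
k=4  2  3  0  1  3  0
2  1  1  0  0  2
3  1  3  2  3  2
1  1  0  0  2  2
k=5  2  3  0  1  3  0
3  1  1  0  0  2
0  2  3  2  3  2
2  1  0  0  2  2
k=6  2  3  0  1  3  0
3  1  1  0  0  2
1  2  3  2  3  2
2  1  0  0  2  2
k=7  2  3  0  1  3  0
3  1  1  0  0  2
2  2  3  2  3  2
2  1  0  0  2  2
k=8  2  3  0  1  3  0
3  1  1  0  0  2
3  2  3  2  3  2
2  1  0  0  2  2
k=9  3  3  0  1  3  0
0  2  1  0  0  2
1  3  3  2  3  2
3  1  0  0  2  2
k=10  3  3  0  1  3  0
0  2  1  0  0  2
2  3  3  2  3  2
3  1  0  0  2  2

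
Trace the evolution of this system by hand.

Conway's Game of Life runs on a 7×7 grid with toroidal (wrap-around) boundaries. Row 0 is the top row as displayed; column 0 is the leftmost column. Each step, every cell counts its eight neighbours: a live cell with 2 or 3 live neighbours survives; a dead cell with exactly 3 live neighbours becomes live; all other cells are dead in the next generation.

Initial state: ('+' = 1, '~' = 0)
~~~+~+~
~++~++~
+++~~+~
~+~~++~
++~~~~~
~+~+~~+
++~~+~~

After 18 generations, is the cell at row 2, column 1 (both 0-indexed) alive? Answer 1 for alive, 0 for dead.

1

gen 0: ~~~+~+~
~++~++~
+++~~+~
~+~~++~
++~~~~~
~+~+~~+
++~~+~~
gen 1: +~~+~++
+~~~~+~
+~~~~~~
~~~~++~
~+~~+++
~~~~~~+
++~++++
gen 2: ~~++~~~
++~~++~
~~~~++~
+~~~+~~
+~~~+~+
~+++~~~
~+++~~~
gen 3: +~~~~~~
~++~~++
++~+~~~
+~~++~~
+~+~+++
~~~~+~~
~~~~+~~
gen 4: ++~~~++
~~+~~~+
~~~+~+~
~~~~~~~
++~~~~+
~~~~+~+
~~~~~~~
gen 5: ++~~~++
~++~+~~
~~~~~~~
+~~~~~+
+~~~~++
~~~~~++
~~~~~~~
gen 6: +++~~++
~++~~++
++~~~~~
+~~~~+~
~~~~~~~
+~~~~+~
~~~~~~~
gen 7: ~~+~~+~
~~~~~+~
~~+~~+~
++~~~~+
~~~~~~~
~~~~~~~
~~~~~+~
gen 8: ~~~~+++
~~~~+++
++~~~+~
++~~~~+
+~~~~~~
~~~~~~~
~~~~~~~
gen 9: ~~~~+~+
~~~~~~~
~+~~+~~
~~~~~~~
++~~~~+
~~~~~~~
~~~~~+~
gen 10: ~~~~~+~
~~~~~+~
~~~~~~~
~+~~~~~
+~~~~~~
+~~~~~+
~~~~~+~
gen 11: ~~~~+++
~~~~~~~
~~~~~~~
~~~~~~~
++~~~~+
+~~~~~+
~~~~~+~
gen 12: ~~~~+++
~~~~~+~
~~~~~~~
+~~~~~~
~+~~~~+
~+~~~+~
+~~~+~~
gen 13: ~~~~+~+
~~~~+++
~~~~~~~
+~~~~~~
~+~~~~+
~+~~~++
+~~~+~~
gen 14: +~~++~+
~~~~+~+
~~~~~++
+~~~~~~
~+~~~++
~+~~~++
+~~~+~~
gen 15: +~~++~+
~~~++~~
+~~~~++
+~~~~~~
~+~~~+~
~+~~+~~
~+~++~~
gen 16: +~~~~~~
~~~+~~~
+~~~+++
++~~~+~
++~~~~~
++~+++~
~+~~~~~
gen 17: ~~~~~~~
+~~~++~
++~~++~
~~~~++~
~~~~~+~
~~~~+~+
~++~+~+
gen 18: ++~++~+
++~~++~
++~+~~~
~~~~~~~
~~~~~~+
+~~++~+
+~~+~~~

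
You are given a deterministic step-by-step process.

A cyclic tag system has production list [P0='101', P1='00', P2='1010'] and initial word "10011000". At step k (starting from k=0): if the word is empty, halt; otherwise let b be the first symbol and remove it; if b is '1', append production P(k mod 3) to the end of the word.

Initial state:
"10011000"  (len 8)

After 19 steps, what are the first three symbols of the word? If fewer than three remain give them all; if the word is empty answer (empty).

000

[0] "10011000"  (len 8)
[1] "0011000101"  (len 10)
[2] "011000101"  (len 9)
[3] "11000101"  (len 8)
[4] "1000101101"  (len 10)
[5] "00010110100"  (len 11)
[6] "0010110100"  (len 10)
[7] "010110100"  (len 9)
[8] "10110100"  (len 8)
[9] "01101001010"  (len 11)
[10] "1101001010"  (len 10)
[11] "10100101000"  (len 11)
[12] "01001010001010"  (len 14)
[13] "1001010001010"  (len 13)
[14] "00101000101000"  (len 14)
[15] "0101000101000"  (len 13)
[16] "101000101000"  (len 12)
[17] "0100010100000"  (len 13)
[18] "100010100000"  (len 12)
[19] "00010100000101"  (len 14)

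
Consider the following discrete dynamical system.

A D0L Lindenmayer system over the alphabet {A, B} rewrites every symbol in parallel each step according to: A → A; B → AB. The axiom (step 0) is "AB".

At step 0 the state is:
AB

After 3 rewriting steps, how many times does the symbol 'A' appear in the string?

gen 0: AB
gen 1: AAB
gen 2: AAAB
gen 3: AAAAB

4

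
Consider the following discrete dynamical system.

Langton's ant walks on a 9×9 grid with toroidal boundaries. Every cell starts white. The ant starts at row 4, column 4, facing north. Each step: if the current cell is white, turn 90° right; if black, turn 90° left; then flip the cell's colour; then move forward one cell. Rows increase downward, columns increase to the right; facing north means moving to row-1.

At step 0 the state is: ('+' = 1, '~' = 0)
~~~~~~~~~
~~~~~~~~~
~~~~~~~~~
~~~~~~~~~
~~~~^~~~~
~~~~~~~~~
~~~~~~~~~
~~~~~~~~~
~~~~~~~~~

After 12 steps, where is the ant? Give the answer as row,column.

step 0: ~~~~~~~~~
~~~~~~~~~
~~~~~~~~~
~~~~~~~~~
~~~~^~~~~
~~~~~~~~~
~~~~~~~~~
~~~~~~~~~
~~~~~~~~~
step 1: ~~~~~~~~~
~~~~~~~~~
~~~~~~~~~
~~~~~~~~~
~~~~+>~~~
~~~~~~~~~
~~~~~~~~~
~~~~~~~~~
~~~~~~~~~
step 2: ~~~~~~~~~
~~~~~~~~~
~~~~~~~~~
~~~~~~~~~
~~~~++~~~
~~~~~v~~~
~~~~~~~~~
~~~~~~~~~
~~~~~~~~~
step 3: ~~~~~~~~~
~~~~~~~~~
~~~~~~~~~
~~~~~~~~~
~~~~++~~~
~~~~<+~~~
~~~~~~~~~
~~~~~~~~~
~~~~~~~~~
step 4: ~~~~~~~~~
~~~~~~~~~
~~~~~~~~~
~~~~~~~~~
~~~~^+~~~
~~~~++~~~
~~~~~~~~~
~~~~~~~~~
~~~~~~~~~
step 5: ~~~~~~~~~
~~~~~~~~~
~~~~~~~~~
~~~~~~~~~
~~~<~+~~~
~~~~++~~~
~~~~~~~~~
~~~~~~~~~
~~~~~~~~~
step 6: ~~~~~~~~~
~~~~~~~~~
~~~~~~~~~
~~~^~~~~~
~~~+~+~~~
~~~~++~~~
~~~~~~~~~
~~~~~~~~~
~~~~~~~~~
step 7: ~~~~~~~~~
~~~~~~~~~
~~~~~~~~~
~~~+>~~~~
~~~+~+~~~
~~~~++~~~
~~~~~~~~~
~~~~~~~~~
~~~~~~~~~
step 8: ~~~~~~~~~
~~~~~~~~~
~~~~~~~~~
~~~++~~~~
~~~+v+~~~
~~~~++~~~
~~~~~~~~~
~~~~~~~~~
~~~~~~~~~
step 9: ~~~~~~~~~
~~~~~~~~~
~~~~~~~~~
~~~++~~~~
~~~<++~~~
~~~~++~~~
~~~~~~~~~
~~~~~~~~~
~~~~~~~~~
step 10: ~~~~~~~~~
~~~~~~~~~
~~~~~~~~~
~~~++~~~~
~~~~++~~~
~~~v++~~~
~~~~~~~~~
~~~~~~~~~
~~~~~~~~~
step 11: ~~~~~~~~~
~~~~~~~~~
~~~~~~~~~
~~~++~~~~
~~~~++~~~
~~<+++~~~
~~~~~~~~~
~~~~~~~~~
~~~~~~~~~
step 12: ~~~~~~~~~
~~~~~~~~~
~~~~~~~~~
~~~++~~~~
~~^~++~~~
~~++++~~~
~~~~~~~~~
~~~~~~~~~
~~~~~~~~~

4,2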